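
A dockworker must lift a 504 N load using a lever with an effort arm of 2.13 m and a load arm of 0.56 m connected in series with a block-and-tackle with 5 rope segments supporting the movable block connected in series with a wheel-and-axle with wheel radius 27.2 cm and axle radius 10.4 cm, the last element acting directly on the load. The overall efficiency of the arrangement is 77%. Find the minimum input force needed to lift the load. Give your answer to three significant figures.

13.2 N

Lever MA = effort arm / load arm = 2.13/0.56 = 3.8036.
Block-and-tackle MA = number of supporting rope parts = 5.
Wheel-and-axle MA = R/r = 27.2/10.4 = 2.6154.
Combined ideal MA = 3.8036 × 5 × 2.6154 = 49.739.
Actual MA = 49.739 × 0.77 = 38.299.
Effort = load / actual MA = 504 / 38.299 = 13.16 N.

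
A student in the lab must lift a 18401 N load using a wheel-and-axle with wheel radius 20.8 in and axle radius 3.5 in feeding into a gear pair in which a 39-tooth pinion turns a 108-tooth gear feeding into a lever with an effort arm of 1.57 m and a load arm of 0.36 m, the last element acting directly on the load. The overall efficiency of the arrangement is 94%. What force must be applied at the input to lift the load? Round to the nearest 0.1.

Wheel-and-axle MA = R/r = 20.8/3.5 = 5.9429.
Gear pair MA = 108/39 = 2.7692.
Lever MA = effort arm / load arm = 1.57/0.36 = 4.3611.
Combined ideal MA = 5.9429 × 2.7692 × 4.3611 = 71.771.
Actual MA = 71.771 × 0.94 = 67.465.
Effort = load / actual MA = 18401 / 67.465 = 272.75 N.

272.7 N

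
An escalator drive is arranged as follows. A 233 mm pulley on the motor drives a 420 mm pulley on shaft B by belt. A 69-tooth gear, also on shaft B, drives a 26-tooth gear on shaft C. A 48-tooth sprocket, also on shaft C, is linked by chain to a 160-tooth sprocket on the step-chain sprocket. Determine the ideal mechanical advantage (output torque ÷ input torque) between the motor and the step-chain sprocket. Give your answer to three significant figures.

Each stage contributes driven/driver: belt 420/233 = 1.8026, gear mesh 26/69 = 0.37681, chain 160/48 = 3.3333.
Overall: 1.8026 × 0.37681 × 3.3333 = 2.2641.

2.26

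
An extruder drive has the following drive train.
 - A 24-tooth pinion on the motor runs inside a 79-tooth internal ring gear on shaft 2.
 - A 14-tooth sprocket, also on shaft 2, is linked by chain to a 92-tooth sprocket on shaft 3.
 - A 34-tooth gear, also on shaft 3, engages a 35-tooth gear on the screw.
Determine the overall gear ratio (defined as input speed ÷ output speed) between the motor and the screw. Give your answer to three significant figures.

Each stage contributes driven/driver: internal gear 79/24 = 3.2917, chain 92/14 = 6.5714, gear mesh 35/34 = 1.0294.
Overall: 3.2917 × 6.5714 × 1.0294 = 22.267.

22.3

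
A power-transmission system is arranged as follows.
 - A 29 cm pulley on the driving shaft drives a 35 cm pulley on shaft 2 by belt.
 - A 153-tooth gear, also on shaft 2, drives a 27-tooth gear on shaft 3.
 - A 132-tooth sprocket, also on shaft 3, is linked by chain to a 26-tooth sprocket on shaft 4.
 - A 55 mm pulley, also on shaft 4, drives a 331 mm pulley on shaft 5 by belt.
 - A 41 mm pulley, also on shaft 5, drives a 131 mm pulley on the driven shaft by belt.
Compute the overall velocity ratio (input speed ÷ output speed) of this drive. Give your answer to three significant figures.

0.807

Each stage contributes driven/driver: belt 35/29 = 1.2069, gear mesh 27/153 = 0.17647, chain 26/132 = 0.19697, belt 331/55 = 6.0182, belt 131/41 = 3.1951.
Overall: 1.2069 × 0.17647 × 0.19697 × 6.0182 × 3.1951 = 0.80667.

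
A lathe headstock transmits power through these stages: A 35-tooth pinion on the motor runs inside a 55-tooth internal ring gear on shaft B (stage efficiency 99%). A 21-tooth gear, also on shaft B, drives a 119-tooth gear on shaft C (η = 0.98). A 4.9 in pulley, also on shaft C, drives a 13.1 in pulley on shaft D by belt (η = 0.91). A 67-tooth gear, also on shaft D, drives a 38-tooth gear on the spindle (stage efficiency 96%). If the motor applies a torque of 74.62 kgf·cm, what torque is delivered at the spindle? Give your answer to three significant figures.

After the internal gear (55/35): 74.62 × 1.5714 × 0.99 = 116.09 kgf·cm
After the gear mesh (119/21): 116.09 × 5.6667 × 0.98 = 644.67 kgf·cm
After the belt (13.1/4.9): 644.67 × 2.6735 × 0.91 = 1568.4 kgf·cm
After the gear mesh (38/67): 1568.4 × 0.56716 × 0.96 = 853.96 kgf·cm

854 kgf·cm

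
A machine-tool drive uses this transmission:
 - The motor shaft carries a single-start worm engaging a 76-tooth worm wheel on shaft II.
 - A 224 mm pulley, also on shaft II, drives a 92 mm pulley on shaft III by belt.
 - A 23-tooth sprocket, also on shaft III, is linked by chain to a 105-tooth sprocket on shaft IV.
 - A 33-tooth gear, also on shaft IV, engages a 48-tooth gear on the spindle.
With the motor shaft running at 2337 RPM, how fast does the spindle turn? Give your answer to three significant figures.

11.3 RPM

worm 76/1 = 76 → 2337/76 = 30.75 RPM
belt 92/224 = 0.41071 → 30.75/0.41071 = 74.87 RPM
chain 105/23 = 4.5652 → 74.87/4.5652 = 16.4 RPM
gear mesh 48/33 = 1.4545 → 16.4/1.4545 = 11.275 RPM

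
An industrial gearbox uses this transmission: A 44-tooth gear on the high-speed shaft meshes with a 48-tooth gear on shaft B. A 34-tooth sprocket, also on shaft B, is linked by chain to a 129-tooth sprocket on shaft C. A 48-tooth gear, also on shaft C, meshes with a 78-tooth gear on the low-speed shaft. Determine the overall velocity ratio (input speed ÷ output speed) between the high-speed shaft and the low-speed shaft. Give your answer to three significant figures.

6.73

Each stage contributes driven/driver: gear mesh 48/44 = 1.0909, chain 129/34 = 3.7941, gear mesh 78/48 = 1.625.
Overall: 1.0909 × 3.7941 × 1.625 = 6.7259.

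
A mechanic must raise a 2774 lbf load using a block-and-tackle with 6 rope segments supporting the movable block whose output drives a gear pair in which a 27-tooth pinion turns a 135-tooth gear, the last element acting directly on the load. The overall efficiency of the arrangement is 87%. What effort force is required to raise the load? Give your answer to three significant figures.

Block-and-tackle MA = number of supporting rope parts = 6.
Gear pair MA = 135/27 = 5.
Combined ideal MA = 6 × 5 = 30.
Actual MA = 30 × 0.87 = 26.1.
Effort = load / actual MA = 2774 / 26.1 = 106.28 lbf.

106 lbf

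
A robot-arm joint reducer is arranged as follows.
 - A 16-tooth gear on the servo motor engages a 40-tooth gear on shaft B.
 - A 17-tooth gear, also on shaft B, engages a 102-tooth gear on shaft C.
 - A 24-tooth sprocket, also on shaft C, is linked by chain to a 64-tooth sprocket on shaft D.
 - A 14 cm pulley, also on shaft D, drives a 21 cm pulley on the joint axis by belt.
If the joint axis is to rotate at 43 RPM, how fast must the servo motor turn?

2580 RPM

Overall ratio R = 2.5 × 6 × 2.6667 × 1.5 = 60.
Required input speed = output speed × R = 43 × 60 = 2580 RPM.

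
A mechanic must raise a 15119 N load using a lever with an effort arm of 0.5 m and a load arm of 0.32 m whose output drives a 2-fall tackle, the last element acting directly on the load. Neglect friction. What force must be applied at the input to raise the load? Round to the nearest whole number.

Lever MA = effort arm / load arm = 0.5/0.32 = 1.5625.
Block-and-tackle MA = number of supporting rope parts = 2.
Combined ideal MA = 1.5625 × 2 = 3.125.
Effort = load / MA = 15119 / 3.125 = 4838.1 N.

4838 N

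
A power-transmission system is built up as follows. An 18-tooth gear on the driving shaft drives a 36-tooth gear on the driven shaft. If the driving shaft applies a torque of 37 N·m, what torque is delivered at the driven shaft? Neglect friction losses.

Gear mesh: ratio = 36/18 = 2; torque at the driven shaft = 37 × 2 = 74 N·m.

74 N·m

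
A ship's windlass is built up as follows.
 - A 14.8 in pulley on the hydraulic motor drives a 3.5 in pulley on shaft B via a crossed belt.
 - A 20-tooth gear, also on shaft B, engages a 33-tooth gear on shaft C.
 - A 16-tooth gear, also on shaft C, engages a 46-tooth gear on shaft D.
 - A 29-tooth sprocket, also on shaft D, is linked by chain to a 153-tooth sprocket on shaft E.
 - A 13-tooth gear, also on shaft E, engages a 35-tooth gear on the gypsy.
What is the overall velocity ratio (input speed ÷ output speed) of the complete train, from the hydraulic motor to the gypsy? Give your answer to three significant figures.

Each stage contributes driven/driver: belt 3.5/14.8 = 0.23649, gear mesh 33/20 = 1.65, gear mesh 46/16 = 2.875, chain 153/29 = 5.2759, gear mesh 35/13 = 2.6923.
Overall: 0.23649 × 1.65 × 2.875 × 5.2759 × 2.6923 = 15.935.

15.9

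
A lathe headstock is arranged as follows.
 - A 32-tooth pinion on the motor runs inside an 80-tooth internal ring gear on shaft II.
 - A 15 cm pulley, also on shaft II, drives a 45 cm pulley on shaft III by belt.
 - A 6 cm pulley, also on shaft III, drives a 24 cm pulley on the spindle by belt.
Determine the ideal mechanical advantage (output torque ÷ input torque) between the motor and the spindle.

30

Each stage contributes driven/driver: internal gear 80/32 = 2.5, belt 45/15 = 3, belt 24/6 = 4.
Overall: 2.5 × 3 × 4 = 30.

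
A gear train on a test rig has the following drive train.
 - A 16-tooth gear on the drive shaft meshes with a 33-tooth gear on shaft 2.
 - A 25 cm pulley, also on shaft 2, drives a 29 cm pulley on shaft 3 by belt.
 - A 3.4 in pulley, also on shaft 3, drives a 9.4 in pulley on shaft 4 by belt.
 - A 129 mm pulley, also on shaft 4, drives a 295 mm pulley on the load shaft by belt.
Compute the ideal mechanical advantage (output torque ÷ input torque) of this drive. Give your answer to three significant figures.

Each stage contributes driven/driver: gear mesh 33/16 = 2.0625, belt 29/25 = 1.16, belt 9.4/3.4 = 2.7647, belt 295/129 = 2.2868.
Overall: 2.0625 × 1.16 × 2.7647 × 2.2868 = 15.126.

15.1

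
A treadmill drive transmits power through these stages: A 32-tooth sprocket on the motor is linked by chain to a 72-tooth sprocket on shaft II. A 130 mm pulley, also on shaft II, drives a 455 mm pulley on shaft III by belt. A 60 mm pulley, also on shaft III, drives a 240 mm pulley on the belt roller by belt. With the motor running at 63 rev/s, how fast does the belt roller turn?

Chain: ratio = 72/32 = 2.25, so shaft II turns at 63 / 2.25 = 28 rev/s.
Belt: ratio = 455/130 = 3.5, so shaft III turns at 28 / 3.5 = 8 rev/s.
Belt: ratio = 240/60 = 4, so the belt roller turns at 8 / 4 = 2 rev/s.

2 rev/s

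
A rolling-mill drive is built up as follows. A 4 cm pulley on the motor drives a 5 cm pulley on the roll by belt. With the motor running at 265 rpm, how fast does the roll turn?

212 rpm

belt 5/4 = 1.25 → 265/1.25 = 212 rpm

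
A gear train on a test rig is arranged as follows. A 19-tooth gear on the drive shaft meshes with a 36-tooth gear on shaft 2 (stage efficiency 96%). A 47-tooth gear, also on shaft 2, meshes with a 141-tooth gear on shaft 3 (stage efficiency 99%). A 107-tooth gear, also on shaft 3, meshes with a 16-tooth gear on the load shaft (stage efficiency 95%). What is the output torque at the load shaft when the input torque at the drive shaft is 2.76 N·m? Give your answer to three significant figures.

2.12 N·m

Gear mesh: ratio = 36/19 = 1.8947; torque at shaft 2 = 2.76 × 1.8947 × 0.96 = 5.0203 N·m.
Gear mesh: ratio = 141/47 = 3; torque at shaft 3 = 5.0203 × 3 × 0.99 = 14.91 N·m.
Gear mesh: ratio = 16/107 = 0.14953; torque at the load shaft = 14.91 × 0.14953 × 0.95 = 2.1181 N·m.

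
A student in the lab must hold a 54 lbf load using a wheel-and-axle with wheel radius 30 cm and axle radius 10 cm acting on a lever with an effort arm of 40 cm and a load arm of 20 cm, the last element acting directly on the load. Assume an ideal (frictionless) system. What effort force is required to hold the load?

9 lbf

Wheel-and-axle MA = R/r = 30/10 = 3.
Lever MA = effort arm / load arm = 40/20 = 2.
Combined ideal MA = 3 × 2 = 6.
Effort = load / MA = 54 / 6 = 9 lbf.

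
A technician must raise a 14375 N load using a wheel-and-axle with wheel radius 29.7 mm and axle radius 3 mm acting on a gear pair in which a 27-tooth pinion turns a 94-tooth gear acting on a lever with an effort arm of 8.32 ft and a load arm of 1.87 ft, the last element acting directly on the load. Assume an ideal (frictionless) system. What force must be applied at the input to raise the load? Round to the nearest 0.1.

93.7 N

Wheel-and-axle MA = R/r = 29.7/3 = 9.9.
Gear pair MA = 94/27 = 3.4815.
Lever MA = effort arm / load arm = 8.32/1.87 = 4.4492.
Combined ideal MA = 9.9 × 3.4815 × 4.4492 = 153.35.
Effort = load / MA = 14375 / 153.35 = 93.74 N.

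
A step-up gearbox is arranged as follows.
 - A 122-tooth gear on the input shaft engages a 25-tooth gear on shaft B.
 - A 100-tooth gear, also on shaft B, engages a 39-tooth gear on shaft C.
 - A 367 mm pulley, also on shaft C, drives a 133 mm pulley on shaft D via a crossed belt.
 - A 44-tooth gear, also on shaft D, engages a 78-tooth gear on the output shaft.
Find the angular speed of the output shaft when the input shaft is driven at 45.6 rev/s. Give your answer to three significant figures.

888 rev/s

the input shaft → shaft B (gear mesh, 25/122): 45.6 ÷ 0.20492 = 222.53 rev/s
shaft B → shaft C (gear mesh, 39/100): 222.53 ÷ 0.39 = 570.58 rev/s
shaft C → shaft D (belt, 133/367): 570.58 ÷ 0.3624 = 1574.5 rev/s
shaft D → the output shaft (gear mesh, 78/44): 1574.5 ÷ 1.7727 = 888.16 rev/s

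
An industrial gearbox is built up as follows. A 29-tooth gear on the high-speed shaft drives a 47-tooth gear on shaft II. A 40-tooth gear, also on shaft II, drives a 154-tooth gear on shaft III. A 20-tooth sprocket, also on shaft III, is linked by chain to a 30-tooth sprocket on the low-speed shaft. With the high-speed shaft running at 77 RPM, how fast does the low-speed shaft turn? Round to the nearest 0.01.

the high-speed shaft → shaft II (gear mesh, 47/29): 77 ÷ 1.6207 = 47.511 RPM
shaft II → shaft III (gear mesh, 154/40): 47.511 ÷ 3.85 = 12.34 RPM
shaft III → the low-speed shaft (chain, 30/20): 12.34 ÷ 1.5 = 8.227 RPM

8.23 RPM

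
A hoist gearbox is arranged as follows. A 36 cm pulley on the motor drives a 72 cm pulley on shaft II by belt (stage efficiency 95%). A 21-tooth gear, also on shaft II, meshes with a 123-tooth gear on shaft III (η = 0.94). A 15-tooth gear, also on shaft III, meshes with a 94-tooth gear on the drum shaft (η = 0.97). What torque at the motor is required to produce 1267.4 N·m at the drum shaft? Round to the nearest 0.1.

19.9 N·m

Overall ratio R = 2 × 5.8571 × 6.2667 = 73.41; overall efficiency η = 0.95 × 0.94 × 0.97 = 0.8662.
Input torque = output torque / (R × η) = 1267.4 / (73.41 × 0.8662) = 19.931 N·m.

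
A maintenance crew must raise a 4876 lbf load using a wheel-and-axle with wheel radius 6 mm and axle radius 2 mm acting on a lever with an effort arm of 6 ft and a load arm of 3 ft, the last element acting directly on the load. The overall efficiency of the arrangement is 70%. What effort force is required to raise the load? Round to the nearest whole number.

Wheel-and-axle MA = R/r = 6/2 = 3.
Lever MA = effort arm / load arm = 6/3 = 2.
Combined ideal MA = 3 × 2 = 6.
Actual MA = 6 × 0.70 = 4.2.
Effort = load / actual MA = 4876 / 4.2 = 1161 lbf.

1161 lbf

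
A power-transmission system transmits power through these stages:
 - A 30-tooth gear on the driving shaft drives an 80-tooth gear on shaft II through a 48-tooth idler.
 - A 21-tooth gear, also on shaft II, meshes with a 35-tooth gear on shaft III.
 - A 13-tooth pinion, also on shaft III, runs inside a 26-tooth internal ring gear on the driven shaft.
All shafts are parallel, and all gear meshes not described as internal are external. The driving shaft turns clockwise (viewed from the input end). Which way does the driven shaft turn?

the driving shaft → shaft II: driver → idler → driven is 2 external meshes, 2 reversals → CW.
shaft II → shaft III: external mesh, 1 reversal → CCW.
shaft III → the driven shaft: internal mesh, same direction → CCW.
3 reversals in total — an odd number — so the driven shaft turns opposite to the driving shaft.

counterclockwise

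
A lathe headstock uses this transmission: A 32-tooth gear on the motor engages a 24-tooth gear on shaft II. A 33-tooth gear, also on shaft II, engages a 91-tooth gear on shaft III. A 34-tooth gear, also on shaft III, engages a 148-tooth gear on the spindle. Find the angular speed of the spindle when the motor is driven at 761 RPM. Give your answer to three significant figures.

gear mesh 24/32 = 0.75 → 761/0.75 = 1014.7 RPM
gear mesh 91/33 = 2.7576 → 1014.7/2.7576 = 367.96 RPM
gear mesh 148/34 = 4.3529 → 367.96/4.3529 = 84.53 RPM

84.5 RPM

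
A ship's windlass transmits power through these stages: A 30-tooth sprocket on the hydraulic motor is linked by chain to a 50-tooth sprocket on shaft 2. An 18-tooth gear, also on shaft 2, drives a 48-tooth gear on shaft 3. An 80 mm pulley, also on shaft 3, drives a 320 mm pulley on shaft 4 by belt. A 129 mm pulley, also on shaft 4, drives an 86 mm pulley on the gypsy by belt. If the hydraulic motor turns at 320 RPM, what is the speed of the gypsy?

chain 50/30 = 1.6667 → 320/1.6667 = 192 RPM
gear mesh 48/18 = 2.6667 → 192/2.6667 = 72 RPM
belt 320/80 = 4 → 72/4 = 18 RPM
belt 86/129 = 0.66667 → 18/0.66667 = 27 RPM

27 RPM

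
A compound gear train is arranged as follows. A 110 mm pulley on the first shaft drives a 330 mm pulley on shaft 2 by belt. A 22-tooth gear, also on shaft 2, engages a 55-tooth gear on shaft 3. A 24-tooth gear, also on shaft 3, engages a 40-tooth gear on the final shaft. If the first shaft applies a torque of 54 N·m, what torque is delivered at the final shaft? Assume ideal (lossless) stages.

After the belt (330/110): 54 × 3 = 162 N·m
After the gear mesh (55/22): 162 × 2.5 = 405 N·m
After the gear mesh (40/24): 405 × 1.6667 = 675 N·m

675 N·m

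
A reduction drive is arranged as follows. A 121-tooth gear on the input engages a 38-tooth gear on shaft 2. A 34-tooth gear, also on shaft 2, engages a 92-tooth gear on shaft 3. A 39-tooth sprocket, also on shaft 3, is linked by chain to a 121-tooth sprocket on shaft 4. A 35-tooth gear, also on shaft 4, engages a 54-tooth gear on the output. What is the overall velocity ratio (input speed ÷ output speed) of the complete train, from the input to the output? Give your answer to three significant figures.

Each stage contributes driven/driver: gear mesh 38/121 = 0.31405, gear mesh 92/34 = 2.7059, chain 121/39 = 3.1026, gear mesh 54/35 = 1.5429.
Overall: 0.31405 × 2.7059 × 3.1026 × 1.5429 = 4.0677.

4.07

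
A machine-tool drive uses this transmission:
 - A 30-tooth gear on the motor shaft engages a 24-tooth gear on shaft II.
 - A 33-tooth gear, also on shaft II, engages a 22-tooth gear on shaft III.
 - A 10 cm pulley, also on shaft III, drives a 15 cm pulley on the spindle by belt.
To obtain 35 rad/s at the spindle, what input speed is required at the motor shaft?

Overall ratio R = 0.8 × 0.66667 × 1.5 = 0.8.
Required input speed = output speed × R = 35 × 0.8 = 28 rad/s.

28 rad/s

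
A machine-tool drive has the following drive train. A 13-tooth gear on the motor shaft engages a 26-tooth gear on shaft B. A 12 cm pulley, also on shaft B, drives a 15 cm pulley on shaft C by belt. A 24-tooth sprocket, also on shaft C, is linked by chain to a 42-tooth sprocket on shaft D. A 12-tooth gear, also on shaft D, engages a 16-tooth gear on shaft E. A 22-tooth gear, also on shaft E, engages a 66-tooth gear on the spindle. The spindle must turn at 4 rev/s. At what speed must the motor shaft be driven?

70 rev/s

Overall ratio R = 2 × 1.25 × 1.75 × 1.3333 × 3 = 17.5.
Required input speed = output speed × R = 4 × 17.5 = 70 rev/s.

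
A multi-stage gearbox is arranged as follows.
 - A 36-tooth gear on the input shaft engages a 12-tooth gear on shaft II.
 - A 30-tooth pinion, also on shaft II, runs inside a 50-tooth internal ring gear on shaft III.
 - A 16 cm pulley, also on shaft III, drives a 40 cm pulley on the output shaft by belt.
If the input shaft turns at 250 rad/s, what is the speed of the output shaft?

180 rad/s

gear mesh 12/36 = 0.33333 → 250/0.33333 = 750 rad/s
internal gear 50/30 = 1.6667 → 750/1.6667 = 450 rad/s
belt 40/16 = 2.5 → 450/2.5 = 180 rad/s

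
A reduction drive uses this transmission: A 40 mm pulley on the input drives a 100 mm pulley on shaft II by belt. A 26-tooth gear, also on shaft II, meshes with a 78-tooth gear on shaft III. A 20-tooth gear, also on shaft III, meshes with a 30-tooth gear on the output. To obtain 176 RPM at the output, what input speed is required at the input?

1980 RPM

Overall ratio R = 2.5 × 3 × 1.5 = 11.25.
Required input speed = output speed × R = 176 × 11.25 = 1980 RPM.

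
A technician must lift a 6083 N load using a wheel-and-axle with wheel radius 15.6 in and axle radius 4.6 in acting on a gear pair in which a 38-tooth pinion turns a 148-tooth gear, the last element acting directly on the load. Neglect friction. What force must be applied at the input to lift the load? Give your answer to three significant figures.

Wheel-and-axle MA = R/r = 15.6/4.6 = 3.3913.
Gear pair MA = 148/38 = 3.8947.
Combined ideal MA = 3.3913 × 3.8947 = 13.208.
Effort = load / MA = 6083 / 13.208 = 460.55 N.

461 N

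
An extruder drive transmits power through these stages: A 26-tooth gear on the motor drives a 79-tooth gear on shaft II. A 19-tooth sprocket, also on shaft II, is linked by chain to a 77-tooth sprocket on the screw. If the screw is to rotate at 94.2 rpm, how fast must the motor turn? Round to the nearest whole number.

Overall ratio R = 3.0385 × 4.0526 = 12.314.
Required input speed = output speed × R = 94.2 × 12.314 = 1160 rpm.

1160 rpm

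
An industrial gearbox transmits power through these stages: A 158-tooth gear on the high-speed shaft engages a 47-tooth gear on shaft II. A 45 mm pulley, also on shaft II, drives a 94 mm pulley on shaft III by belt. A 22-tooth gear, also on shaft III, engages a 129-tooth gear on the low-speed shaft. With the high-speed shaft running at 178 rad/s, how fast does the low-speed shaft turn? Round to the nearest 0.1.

48.9 rad/s

Gear mesh: ratio = 47/158 = 0.29747, so shaft II turns at 178 / 0.29747 = 598.38 rad/s.
Belt: ratio = 94/45 = 2.0889, so shaft III turns at 598.38 / 2.0889 = 286.46 rad/s.
Gear mesh: ratio = 129/22 = 5.8636, so the low-speed shaft turns at 286.46 / 5.8636 = 48.854 rad/s.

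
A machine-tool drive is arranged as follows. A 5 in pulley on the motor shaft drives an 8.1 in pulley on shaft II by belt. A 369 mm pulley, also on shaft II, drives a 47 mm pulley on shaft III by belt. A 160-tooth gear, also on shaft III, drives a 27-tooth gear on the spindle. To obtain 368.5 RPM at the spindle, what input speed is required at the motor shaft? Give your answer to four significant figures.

12.83 RPM

Overall ratio R = 1.62 × 0.12737 × 0.16875 = 0.03482.
Required input speed = output speed × R = 368.5 × 0.03482 = 12.831 RPM.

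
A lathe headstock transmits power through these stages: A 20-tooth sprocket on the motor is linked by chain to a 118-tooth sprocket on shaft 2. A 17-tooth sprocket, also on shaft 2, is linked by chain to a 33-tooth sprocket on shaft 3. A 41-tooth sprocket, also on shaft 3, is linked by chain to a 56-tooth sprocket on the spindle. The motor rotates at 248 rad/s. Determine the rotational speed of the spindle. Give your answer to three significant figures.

15.9 rad/s

Chain: ratio = 118/20 = 5.9, so shaft 2 turns at 248 / 5.9 = 42.034 rad/s.
Chain: ratio = 33/17 = 1.9412, so shaft 3 turns at 42.034 / 1.9412 = 21.654 rad/s.
Chain: ratio = 56/41 = 1.3659, so the spindle turns at 21.654 / 1.3659 = 15.854 rad/s.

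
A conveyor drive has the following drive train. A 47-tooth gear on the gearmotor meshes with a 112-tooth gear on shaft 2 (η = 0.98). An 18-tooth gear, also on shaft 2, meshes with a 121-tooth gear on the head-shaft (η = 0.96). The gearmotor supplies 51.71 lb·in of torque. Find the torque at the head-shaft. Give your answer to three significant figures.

779 lb·in

After the gear mesh (112/47): 51.71 × 2.383 × 0.98 = 120.76 lb·in
After the gear mesh (121/18): 120.76 × 6.7222 × 0.96 = 779.3 lb·in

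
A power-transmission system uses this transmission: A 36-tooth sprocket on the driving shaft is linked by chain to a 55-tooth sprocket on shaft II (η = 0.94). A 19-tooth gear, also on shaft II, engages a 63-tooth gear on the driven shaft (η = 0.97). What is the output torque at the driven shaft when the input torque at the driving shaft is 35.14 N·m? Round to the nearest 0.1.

Chain: ratio = 55/36 = 1.5278; torque at shaft II = 35.14 × 1.5278 × 0.94 = 50.465 N·m.
Gear mesh: ratio = 63/19 = 3.3158; torque at the driven shaft = 50.465 × 3.3158 × 0.97 = 162.31 N·m.

162.3 N·m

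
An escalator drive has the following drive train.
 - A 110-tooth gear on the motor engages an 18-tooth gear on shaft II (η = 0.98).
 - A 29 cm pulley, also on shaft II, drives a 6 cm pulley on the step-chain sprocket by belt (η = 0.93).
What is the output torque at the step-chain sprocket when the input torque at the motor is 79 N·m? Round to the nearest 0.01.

2.44 N·m

Gear mesh: ratio = 18/110 = 0.16364; torque at shaft II = 79 × 0.16364 × 0.98 = 12.669 N·m.
Belt: ratio = 6/29 = 0.2069; torque at the step-chain sprocket = 12.669 × 0.2069 × 0.93 = 2.4376 N·m.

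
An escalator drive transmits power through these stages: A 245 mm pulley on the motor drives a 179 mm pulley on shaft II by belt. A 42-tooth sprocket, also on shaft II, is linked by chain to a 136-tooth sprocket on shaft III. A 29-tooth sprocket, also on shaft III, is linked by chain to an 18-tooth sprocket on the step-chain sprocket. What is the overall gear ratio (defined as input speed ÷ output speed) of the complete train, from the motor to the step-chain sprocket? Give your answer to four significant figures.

1.468

Each stage contributes driven/driver: belt 179/245 = 0.73061, chain 136/42 = 3.2381, chain 18/29 = 0.62069.
Overall: 0.73061 × 3.2381 × 0.62069 = 1.4684.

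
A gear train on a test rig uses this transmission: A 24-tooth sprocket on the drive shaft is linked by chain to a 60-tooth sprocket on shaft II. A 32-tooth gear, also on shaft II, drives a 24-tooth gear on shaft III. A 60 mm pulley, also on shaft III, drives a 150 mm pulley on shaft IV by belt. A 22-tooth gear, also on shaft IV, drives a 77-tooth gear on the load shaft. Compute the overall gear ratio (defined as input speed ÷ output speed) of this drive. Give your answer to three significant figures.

16.4

Each stage contributes driven/driver: chain 60/24 = 2.5, gear mesh 24/32 = 0.75, belt 150/60 = 2.5, gear mesh 77/22 = 3.5.
Overall: 2.5 × 0.75 × 2.5 × 3.5 = 16.406.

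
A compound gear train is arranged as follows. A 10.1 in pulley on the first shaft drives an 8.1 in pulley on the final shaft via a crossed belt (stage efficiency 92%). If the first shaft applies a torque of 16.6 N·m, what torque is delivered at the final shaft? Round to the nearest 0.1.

12.2 N·m

Belt: ratio = 8.1/10.1 = 0.80198; torque at the final shaft = 16.6 × 0.80198 × 0.92 = 12.248 N·m.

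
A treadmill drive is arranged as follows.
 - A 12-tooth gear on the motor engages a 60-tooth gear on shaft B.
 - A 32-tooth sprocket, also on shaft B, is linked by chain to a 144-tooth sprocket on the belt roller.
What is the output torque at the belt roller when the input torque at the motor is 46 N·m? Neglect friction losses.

gear mesh 60/12 = 5 → τ = 46·5 = 230 N·m
chain 144/32 = 4.5 → τ = 230·4.5 = 1035 N·m

1035 N·m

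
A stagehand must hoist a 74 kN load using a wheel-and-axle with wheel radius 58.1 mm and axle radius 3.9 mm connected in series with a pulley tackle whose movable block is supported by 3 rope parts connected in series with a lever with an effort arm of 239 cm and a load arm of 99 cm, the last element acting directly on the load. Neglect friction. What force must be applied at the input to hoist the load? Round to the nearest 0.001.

Wheel-and-axle MA = R/r = 58.1/3.9 = 14.897.
Block-and-tackle MA = number of supporting rope parts = 3.
Lever MA = effort arm / load arm = 239/99 = 2.4141.
Combined ideal MA = 14.897 × 3 × 2.4141 = 107.89.
Effort = load / MA = 74 / 107.89 = 0.68586 kN.

0.686 kN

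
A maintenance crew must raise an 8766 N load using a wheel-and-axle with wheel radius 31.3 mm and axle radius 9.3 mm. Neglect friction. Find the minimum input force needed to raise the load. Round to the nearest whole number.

Wheel-and-axle MA = R/r = 31.3/9.3 = 3.3656.
Effort = load / MA = 8766 / 3.3656 = 2604.6 N.

2605 N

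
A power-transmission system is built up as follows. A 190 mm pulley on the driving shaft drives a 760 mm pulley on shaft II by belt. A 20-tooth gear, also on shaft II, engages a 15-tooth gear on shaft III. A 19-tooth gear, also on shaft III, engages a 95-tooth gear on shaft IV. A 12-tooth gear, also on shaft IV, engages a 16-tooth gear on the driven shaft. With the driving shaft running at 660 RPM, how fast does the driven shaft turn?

33 RPM

the driving shaft → shaft II (belt, 760/190): 660 ÷ 4 = 165 RPM
shaft II → shaft III (gear mesh, 15/20): 165 ÷ 0.75 = 220 RPM
shaft III → shaft IV (gear mesh, 95/19): 220 ÷ 5 = 44 RPM
shaft IV → the driven shaft (gear mesh, 16/12): 44 ÷ 1.3333 = 33 RPM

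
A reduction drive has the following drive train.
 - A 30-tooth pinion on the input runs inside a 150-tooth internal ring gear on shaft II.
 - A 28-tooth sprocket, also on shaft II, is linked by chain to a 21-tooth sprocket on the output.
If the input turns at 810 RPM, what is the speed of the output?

internal gear 150/30 = 5 → 810/5 = 162 RPM
chain 21/28 = 0.75 → 162/0.75 = 216 RPM

216 RPM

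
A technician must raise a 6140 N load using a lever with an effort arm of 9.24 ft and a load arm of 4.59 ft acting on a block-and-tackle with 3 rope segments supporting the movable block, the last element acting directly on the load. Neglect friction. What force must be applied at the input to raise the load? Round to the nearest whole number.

1017 N

Lever MA = effort arm / load arm = 9.24/4.59 = 2.0131.
Block-and-tackle MA = number of supporting rope parts = 3.
Combined ideal MA = 2.0131 × 3 = 6.0392.
Effort = load / MA = 6140 / 6.0392 = 1016.7 N.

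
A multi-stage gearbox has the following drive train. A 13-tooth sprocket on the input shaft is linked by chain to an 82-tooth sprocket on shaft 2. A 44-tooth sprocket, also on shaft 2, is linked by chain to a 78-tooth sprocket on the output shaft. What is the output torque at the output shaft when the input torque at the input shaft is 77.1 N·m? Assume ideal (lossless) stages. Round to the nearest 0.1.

862.1 N·m

Chain: ratio = 82/13 = 6.3077; torque at shaft 2 = 77.1 × 6.3077 = 486.32 N·m.
Chain: ratio = 78/44 = 1.7727; torque at the output shaft = 486.32 × 1.7727 = 862.12 N·m.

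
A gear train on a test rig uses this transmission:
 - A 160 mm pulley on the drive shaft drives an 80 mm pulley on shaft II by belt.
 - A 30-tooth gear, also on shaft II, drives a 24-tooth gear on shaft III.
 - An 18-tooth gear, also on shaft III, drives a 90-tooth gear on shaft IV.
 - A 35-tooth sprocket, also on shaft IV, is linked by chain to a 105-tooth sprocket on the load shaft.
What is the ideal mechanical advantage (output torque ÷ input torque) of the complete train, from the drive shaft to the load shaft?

6

Each stage contributes driven/driver: belt 80/160 = 0.5, gear mesh 24/30 = 0.8, gear mesh 90/18 = 5, chain 105/35 = 3.
Overall: 0.5 × 0.8 × 5 × 3 = 6.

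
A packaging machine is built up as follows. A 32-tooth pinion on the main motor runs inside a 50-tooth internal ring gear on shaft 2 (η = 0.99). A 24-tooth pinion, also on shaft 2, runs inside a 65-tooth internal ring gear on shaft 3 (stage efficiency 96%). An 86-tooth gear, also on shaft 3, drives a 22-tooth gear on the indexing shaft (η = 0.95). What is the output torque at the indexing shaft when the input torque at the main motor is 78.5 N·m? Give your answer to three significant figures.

76.7 N·m

Internal gear: ratio = 50/32 = 1.5625; torque at shaft 2 = 78.5 × 1.5625 × 0.99 = 121.43 N·m.
Internal gear: ratio = 65/24 = 2.7083; torque at shaft 3 = 121.43 × 2.7083 × 0.96 = 315.72 N·m.
Gear mesh: ratio = 22/86 = 0.25581; torque at the indexing shaft = 315.72 × 0.25581 × 0.95 = 76.727 N·m.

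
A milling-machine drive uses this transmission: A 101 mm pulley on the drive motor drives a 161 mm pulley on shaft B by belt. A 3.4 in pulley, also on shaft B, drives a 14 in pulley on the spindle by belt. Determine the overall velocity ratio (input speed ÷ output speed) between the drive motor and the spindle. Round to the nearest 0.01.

Each stage contributes driven/driver: belt 161/101 = 1.5941, belt 14/3.4 = 4.1176.
Overall: 1.5941 × 4.1176 = 6.5638.

6.56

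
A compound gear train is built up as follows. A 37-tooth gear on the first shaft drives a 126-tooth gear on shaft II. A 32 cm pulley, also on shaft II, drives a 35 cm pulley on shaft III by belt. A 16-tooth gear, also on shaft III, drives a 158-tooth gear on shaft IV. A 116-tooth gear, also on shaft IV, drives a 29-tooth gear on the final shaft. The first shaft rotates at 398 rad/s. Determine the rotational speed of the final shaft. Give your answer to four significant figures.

43.28 rad/s

Gear mesh: ratio = 126/37 = 3.4054, so shaft II turns at 398 / 3.4054 = 116.87 rad/s.
Belt: ratio = 35/32 = 1.0938, so shaft III turns at 116.87 / 1.0938 = 106.86 rad/s.
Gear mesh: ratio = 158/16 = 9.875, so shaft IV turns at 106.86 / 9.875 = 10.821 rad/s.
Gear mesh: ratio = 29/116 = 0.25, so the final shaft turns at 10.821 / 0.25 = 43.283 rad/s.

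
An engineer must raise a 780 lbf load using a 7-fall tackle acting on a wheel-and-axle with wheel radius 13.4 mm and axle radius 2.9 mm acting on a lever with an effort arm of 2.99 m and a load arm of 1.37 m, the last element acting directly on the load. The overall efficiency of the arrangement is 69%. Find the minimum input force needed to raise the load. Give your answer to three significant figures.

Block-and-tackle MA = number of supporting rope parts = 7.
Wheel-and-axle MA = R/r = 13.4/2.9 = 4.6207.
Lever MA = effort arm / load arm = 2.99/1.37 = 2.1825.
Combined ideal MA = 7 × 4.6207 × 2.1825 = 70.592.
Actual MA = 70.592 × 0.69 = 48.708.
Effort = load / actual MA = 780 / 48.708 = 16.014 lbf.

16.0 lbf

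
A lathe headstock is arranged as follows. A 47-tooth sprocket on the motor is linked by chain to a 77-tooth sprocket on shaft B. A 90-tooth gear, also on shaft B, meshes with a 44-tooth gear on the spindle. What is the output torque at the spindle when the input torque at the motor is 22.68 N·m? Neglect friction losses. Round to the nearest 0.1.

18.2 N·m

chain 77/47 = 1.6383 → τ = 22.68·1.6383 = 37.157 N·m
gear mesh 44/90 = 0.48889 → τ = 37.157·0.48889 = 18.165 N·m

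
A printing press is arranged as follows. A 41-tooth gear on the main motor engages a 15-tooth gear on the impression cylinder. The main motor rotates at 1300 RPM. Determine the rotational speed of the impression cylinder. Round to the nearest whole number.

gear mesh 15/41 = 0.36585 → 1300/0.36585 = 3553.3 RPM

3553 RPM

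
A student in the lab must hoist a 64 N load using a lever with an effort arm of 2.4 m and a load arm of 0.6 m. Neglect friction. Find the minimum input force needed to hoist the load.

Lever MA = effort arm / load arm = 2.4/0.6 = 4.
Effort = load / MA = 64 / 4 = 16 N.

16 N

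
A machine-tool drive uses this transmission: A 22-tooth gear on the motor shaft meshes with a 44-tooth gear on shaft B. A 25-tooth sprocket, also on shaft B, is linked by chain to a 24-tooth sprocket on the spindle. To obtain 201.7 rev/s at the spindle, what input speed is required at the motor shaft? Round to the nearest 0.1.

Overall ratio R = 2 × 0.96 = 1.92.
Required input speed = output speed × R = 201.7 × 1.92 = 387.26 rev/s.

387.3 rev/s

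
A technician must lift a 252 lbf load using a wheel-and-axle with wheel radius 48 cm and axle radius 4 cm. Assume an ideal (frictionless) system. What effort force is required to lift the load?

21 lbf

Wheel-and-axle MA = R/r = 48/4 = 12.
Effort = load / MA = 252 / 12 = 21 lbf.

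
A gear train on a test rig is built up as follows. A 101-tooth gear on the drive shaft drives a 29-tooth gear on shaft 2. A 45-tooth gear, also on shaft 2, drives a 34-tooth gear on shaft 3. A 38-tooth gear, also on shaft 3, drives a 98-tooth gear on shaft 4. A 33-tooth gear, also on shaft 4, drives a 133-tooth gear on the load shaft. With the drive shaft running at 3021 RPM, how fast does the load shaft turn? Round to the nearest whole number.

1340 RPM

gear mesh 29/101 = 0.28713 → 3021/0.28713 = 10521 RPM
gear mesh 34/45 = 0.75556 → 10521/0.75556 = 13925 RPM
gear mesh 98/38 = 2.5789 → 13925/2.5789 = 5399.6 RPM
gear mesh 133/33 = 4.0303 → 5399.6/4.0303 = 1339.8 RPM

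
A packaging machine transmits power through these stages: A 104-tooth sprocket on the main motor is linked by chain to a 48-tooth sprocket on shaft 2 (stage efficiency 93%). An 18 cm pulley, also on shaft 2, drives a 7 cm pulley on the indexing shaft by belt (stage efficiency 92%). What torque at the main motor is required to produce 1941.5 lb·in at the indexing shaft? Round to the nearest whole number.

12643 lb·in

Overall ratio R = 0.46154 × 0.38889 = 0.17949; overall efficiency η = 0.93 × 0.92 = 0.8556.
Input torque = output torque / (R × η) = 1941.5 / (0.17949 × 0.8556) = 12643 lb·in.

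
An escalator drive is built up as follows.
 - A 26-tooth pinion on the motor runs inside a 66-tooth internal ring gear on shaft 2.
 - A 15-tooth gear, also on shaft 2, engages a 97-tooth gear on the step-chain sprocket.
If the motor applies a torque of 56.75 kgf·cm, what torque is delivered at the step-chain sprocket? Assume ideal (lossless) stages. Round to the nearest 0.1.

931.6 kgf·cm

internal gear 66/26 = 2.5385 → τ = 56.75·2.5385 = 144.06 kgf·cm
gear mesh 97/15 = 6.4667 → τ = 144.06·6.4667 = 931.57 kgf·cm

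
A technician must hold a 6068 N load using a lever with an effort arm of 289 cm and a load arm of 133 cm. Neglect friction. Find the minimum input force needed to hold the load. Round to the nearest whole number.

2793 N

Lever MA = effort arm / load arm = 289/133 = 2.1729.
Effort = load / MA = 6068 / 2.1729 = 2792.5 N.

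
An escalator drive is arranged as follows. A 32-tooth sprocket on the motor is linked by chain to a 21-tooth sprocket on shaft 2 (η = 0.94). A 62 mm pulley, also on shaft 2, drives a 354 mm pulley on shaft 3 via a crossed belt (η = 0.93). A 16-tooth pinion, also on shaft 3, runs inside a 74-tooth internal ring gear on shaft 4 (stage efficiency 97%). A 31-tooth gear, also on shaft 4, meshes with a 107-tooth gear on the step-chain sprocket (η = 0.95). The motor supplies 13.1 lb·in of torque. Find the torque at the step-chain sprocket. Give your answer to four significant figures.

Chain: ratio = 21/32 = 0.65625; torque at shaft 2 = 13.1 × 0.65625 × 0.94 = 8.0811 lb·in.
Belt: ratio = 354/62 = 5.7097; torque at shaft 3 = 8.0811 × 5.7097 × 0.93 = 42.91 lb·in.
Internal gear: ratio = 74/16 = 4.625; torque at shaft 4 = 42.91 × 4.625 × 0.97 = 192.51 lb·in.
Gear mesh: ratio = 107/31 = 3.4516; torque at the step-chain sprocket = 192.51 × 3.4516 × 0.95 = 631.24 lb·in.

631.2 lb·in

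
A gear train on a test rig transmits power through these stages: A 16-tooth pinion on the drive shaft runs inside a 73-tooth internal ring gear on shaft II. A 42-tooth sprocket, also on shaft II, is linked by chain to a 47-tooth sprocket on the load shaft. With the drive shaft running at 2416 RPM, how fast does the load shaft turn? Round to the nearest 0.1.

Internal gear: ratio = 73/16 = 4.5625, so shaft II turns at 2416 / 4.5625 = 529.53 RPM.
Chain: ratio = 47/42 = 1.119, so the load shaft turns at 529.53 / 1.119 = 473.2 RPM.

473.2 RPM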